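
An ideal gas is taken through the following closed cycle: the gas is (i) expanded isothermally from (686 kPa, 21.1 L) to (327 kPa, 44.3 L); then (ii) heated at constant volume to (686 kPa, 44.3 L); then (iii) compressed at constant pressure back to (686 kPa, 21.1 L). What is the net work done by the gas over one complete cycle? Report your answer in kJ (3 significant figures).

W_net ≈ -5.18 kJ

Leg (i): W = PᵢVᵢ ln(V_f/Vᵢ) = (14475) ln(44.3/21.1) = 10736 J.
Leg (ii): W = 0.
Leg (iii): W = PΔV = (686)(21.1 − 44.3) = -15915 J.
W_net = 10736 − 15915 = -5179 J.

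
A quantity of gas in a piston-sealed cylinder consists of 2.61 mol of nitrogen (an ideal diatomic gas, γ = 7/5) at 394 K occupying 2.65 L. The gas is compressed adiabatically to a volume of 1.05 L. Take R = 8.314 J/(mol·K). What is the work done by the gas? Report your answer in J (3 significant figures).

W ≈ -9580 J

Adiabatic: TV^(γ−1) = const with γ = 7/5.
T₂ = T₁ (V₁/V₂)^(γ−1) = 394 × (2.65/1.05)^0.4 = 394 × 1.448 = 570.6 K.
W_by = nCᵥ(T₁ − T₂) = (2.61)(20.79)(394 − 570.6) = -9579 J.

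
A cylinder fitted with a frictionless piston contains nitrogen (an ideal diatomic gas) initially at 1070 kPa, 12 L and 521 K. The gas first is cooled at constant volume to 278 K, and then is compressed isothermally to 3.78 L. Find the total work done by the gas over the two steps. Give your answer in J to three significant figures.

W_total ≈ -7910 J

Step 1 (isochoric): W = 0 (constant volume).
After step 1: P = 570.9 kPa (V unchanged).
Step 2 (isothermal): W = P₁V₁ ln(V₂/V₁) = (6851) ln(3.78/12) = -7914 J.
W_total = 0 − 7914 = -7914 J.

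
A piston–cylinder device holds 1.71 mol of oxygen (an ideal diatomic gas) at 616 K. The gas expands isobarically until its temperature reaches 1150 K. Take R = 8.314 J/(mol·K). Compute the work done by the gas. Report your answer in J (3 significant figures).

Isobaric: W = P ΔV = nR ΔT.
W = (1.71)(8.314)(1150 − 616) = 7592 J.

W ≈ 7590 J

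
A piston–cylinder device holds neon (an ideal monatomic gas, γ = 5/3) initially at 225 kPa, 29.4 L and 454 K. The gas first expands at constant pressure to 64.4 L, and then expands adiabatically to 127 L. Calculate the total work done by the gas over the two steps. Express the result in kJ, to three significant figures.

Step 1 (isobaric): W = PΔV = (225 kPa)(64.4 − 29.4 L) = 7875 J.
After step 1: P = 225 kPa, V = 64.4 L, T = 994.5 K.
Step 2 (adiabatic): W = (P₁V₁ − P₂V₂)/(γ−1) = (14490 − 9214)/0.667 = 7914 J.
W_total = 7875 + 7914 = 15789 J.

W_total ≈ 15.8 kJ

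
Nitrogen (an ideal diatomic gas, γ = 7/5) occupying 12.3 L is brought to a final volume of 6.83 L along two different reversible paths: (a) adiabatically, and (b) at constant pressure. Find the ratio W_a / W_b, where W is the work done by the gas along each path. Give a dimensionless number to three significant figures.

W_a / W_b ≈ 1.49

Path (a) adiabatic: W = P₁V₁(1 − (V₁/V₂)^(γ−1))/(γ−1) → W_a/(P₁V₁) = -0.6633.
Path (b) isobaric: W = P₁(V₂ − V₁) → W_b/(P₁V₁) = -0.4447.
W_a / W_b = -0.6633 / -0.4447 = 1.491.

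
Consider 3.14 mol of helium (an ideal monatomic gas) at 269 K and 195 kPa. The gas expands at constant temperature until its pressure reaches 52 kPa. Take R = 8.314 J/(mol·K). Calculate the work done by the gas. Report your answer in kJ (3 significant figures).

W ≈ 9.28 kJ

Isothermal process: W = nRT ln(V₂/V₁) = nRT ln(P₁/P₂).
W = (3.14)(8.314)(269) × ln(195/52)
  = 7023 × ln(3.75) = 7023 × 1.322
W_by_gas = 9282 J.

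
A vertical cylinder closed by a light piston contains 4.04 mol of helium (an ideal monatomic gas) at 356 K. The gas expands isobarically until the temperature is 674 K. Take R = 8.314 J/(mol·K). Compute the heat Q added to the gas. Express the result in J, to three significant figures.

Isobaric: W = nRΔT = (4.04)(8.314)(318) = 10681 J.
ΔU = nCᵥΔT with Cᵥ = 3R/2: ΔU = (4.04)(12.47)(318) = 16022 J.
Q = ΔU + W = 16022 + 10681 = 26703 J.

Q ≈ 26700 J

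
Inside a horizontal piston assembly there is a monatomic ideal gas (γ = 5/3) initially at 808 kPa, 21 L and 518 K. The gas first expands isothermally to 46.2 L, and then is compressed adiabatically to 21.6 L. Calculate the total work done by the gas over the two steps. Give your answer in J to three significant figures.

Step 1 (isothermal): W = P₁V₁ ln(V₂/V₁) = (16968) ln(46.2/21) = 13379 J.
After step 1: P = 367.3 kPa, V = 46.2 L, T = 518 K.
Step 2 (adiabatic): W = (P₁V₁ − P₂V₂)/(γ−1) = (16968 − 28168)/0.667 = -16800 J.
W_total = 13379 − 16800 = -3421 J.

W_total ≈ -3420 J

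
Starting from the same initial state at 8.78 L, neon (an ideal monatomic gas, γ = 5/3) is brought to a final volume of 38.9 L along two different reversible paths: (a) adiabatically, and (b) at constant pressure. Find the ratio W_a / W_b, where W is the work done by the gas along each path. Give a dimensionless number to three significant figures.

W_a / W_b ≈ 0.275

Path (a) adiabatic: W = P₁V₁(1 − (V₁/V₂)^(γ−1))/(γ−1) → W_a/(P₁V₁) = 0.9439.
Path (b) isobaric: W = P₁(V₂ − V₁) → W_b/(P₁V₁) = 3.431.
W_a / W_b = 0.9439 / 3.431 = 0.2752.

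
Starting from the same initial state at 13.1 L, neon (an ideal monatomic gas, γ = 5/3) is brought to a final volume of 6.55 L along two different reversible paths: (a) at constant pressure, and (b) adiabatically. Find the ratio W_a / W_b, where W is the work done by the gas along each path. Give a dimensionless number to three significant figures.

W_a / W_b ≈ 0.567

Path (a) isobaric: W = P₁(V₂ − V₁) → W_a/(P₁V₁) = -0.5.
Path (b) adiabatic: W = P₁V₁(1 − (V₁/V₂)^(γ−1))/(γ−1) → W_b/(P₁V₁) = -0.8811.
W_a / W_b = -0.5 / -0.8811 = 0.5675.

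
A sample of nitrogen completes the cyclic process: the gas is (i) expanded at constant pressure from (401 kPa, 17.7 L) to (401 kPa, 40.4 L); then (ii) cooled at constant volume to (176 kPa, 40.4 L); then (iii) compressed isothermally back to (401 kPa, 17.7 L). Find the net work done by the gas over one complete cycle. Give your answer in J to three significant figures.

Leg (i): W = PΔV = (401)(40.4 − 17.7) = 9103 J.
Leg (ii): W = 0.
Leg (iii): W = PᵢVᵢ ln(V_f/Vᵢ) = (7110) ln(17.7/40.4) = -5868 J.
W_net = 9103 − 5868 = 3235 J.

W_net ≈ 3230 J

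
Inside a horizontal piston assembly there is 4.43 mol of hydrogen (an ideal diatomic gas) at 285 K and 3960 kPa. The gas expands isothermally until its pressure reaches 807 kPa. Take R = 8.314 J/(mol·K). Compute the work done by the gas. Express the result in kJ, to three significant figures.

Isothermal process: W = nRT ln(V₂/V₁) = nRT ln(P₁/P₂).
W = (4.43)(8.314)(285) × ln(3960/807)
  = 10497 × ln(4.907) = 10497 × 1.591
W_by_gas = 16697 J.

W ≈ 16.7 kJ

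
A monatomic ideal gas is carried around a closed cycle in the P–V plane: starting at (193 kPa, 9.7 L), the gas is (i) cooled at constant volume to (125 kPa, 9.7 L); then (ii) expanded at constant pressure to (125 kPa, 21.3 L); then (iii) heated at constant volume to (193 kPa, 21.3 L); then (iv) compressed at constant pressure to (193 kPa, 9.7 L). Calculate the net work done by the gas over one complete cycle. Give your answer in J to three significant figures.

W_net ≈ -789 J

Constant-volume legs do no work.
W(ii) = (125)(21.3 − 9.7) = 1450 J; W(iv) = (193)(9.7 − 21.3) = -2239 J.
W_net = 1450 − 2239 = -788.8 J (the counter-clockwise enclosed area).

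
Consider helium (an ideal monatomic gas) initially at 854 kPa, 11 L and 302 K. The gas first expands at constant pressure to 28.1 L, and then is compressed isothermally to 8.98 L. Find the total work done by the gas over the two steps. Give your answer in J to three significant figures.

Step 1 (isobaric): W = PΔV = (854 kPa)(28.1 − 11 L) = 14603 J.
After step 1: P = 854 kPa, V = 28.1 L, T = 771.5 K.
Step 2 (isothermal): W = P₁V₁ ln(V₂/V₁) = (23997) ln(8.98/28.1) = -27376 J.
W_total = 14603 − 27376 = -12772 J.

W_total ≈ -12800 J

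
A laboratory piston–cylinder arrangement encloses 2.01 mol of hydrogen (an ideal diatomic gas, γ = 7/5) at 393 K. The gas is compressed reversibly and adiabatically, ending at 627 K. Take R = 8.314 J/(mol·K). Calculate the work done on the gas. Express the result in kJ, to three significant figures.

W ≈ 9.78 kJ

Adiabatic ⇒ Q = 0, so W_by = −ΔU = nCᵥ(T₁ − T₂).
Cᵥ = 5R/2 = 20.79 J/(mol·K).
W = (2.01)(20.79)(393 − 627) = -9776 J.
Work on gas = −W_by = 9776 J.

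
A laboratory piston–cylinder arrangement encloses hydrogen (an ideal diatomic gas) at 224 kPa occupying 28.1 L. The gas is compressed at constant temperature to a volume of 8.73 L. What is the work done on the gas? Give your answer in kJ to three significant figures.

Isothermal: W = nRT ln(V₂/V₁) = P₁V₁ ln(V₂/V₁).
P₁V₁ = (224 kPa)(28.1 L) = 6294 J.
W = 6294 × ln(8.73/28.1) = 6294 × -1.169
W_by_gas = -7358 J; work on gas = −W_by = 7358 J.

W ≈ 7.36 kJ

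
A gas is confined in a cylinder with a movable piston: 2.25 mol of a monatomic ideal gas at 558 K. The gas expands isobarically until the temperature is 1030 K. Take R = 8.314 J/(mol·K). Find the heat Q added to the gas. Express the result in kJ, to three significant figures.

Q ≈ 22.1 kJ

Isobaric: W = nRΔT = (2.25)(8.314)(472) = 8829 J.
ΔU = nCᵥΔT with Cᵥ = 3R/2: ΔU = (2.25)(12.47)(472) = 13244 J.
Q = ΔU + W = 13244 + 8829 = 22074 J.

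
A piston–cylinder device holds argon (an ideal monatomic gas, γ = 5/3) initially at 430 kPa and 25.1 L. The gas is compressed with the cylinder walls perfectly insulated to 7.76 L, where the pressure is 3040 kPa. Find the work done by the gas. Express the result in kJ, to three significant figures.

Adiabatic: W = (P₁V₁ − P₂V₂)/(γ − 1) with γ = 5/3.
P₁V₁ = 10793 J, P₂V₂ = 23590 J.
W = (10793 − 23590) / 0.6667 = -19196 J.

W ≈ -19.2 kJ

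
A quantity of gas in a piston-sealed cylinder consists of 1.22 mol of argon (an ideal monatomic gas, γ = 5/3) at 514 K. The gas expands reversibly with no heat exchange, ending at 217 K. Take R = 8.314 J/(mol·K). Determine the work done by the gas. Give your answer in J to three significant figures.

Adiabatic ⇒ Q = 0, so W_by = −ΔU = nCᵥ(T₁ − T₂).
Cᵥ = 3R/2 = 12.47 J/(mol·K).
W = (1.22)(12.47)(514 − 217) = 4519 J.

W ≈ 4520 J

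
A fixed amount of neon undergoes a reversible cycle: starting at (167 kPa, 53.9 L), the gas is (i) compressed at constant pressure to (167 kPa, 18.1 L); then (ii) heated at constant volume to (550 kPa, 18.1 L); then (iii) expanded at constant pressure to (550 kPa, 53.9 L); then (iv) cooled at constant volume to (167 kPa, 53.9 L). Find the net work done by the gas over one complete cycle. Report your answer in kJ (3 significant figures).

Constant-volume legs do no work.
W(i) = (167)(18.1 − 53.9) = -5979 J; W(iii) = (550)(53.9 − 18.1) = 19690 J.
W_net = -5979 + 19690 = 13711 J (the clockwise enclosed area).

W_net ≈ 13.7 kJ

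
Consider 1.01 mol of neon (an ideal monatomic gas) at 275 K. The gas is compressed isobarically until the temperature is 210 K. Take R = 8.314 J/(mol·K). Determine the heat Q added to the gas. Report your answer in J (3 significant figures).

Isobaric: W = nRΔT = (1.01)(8.314)(-65) = -545.8 J.
ΔU = nCᵥΔT with Cᵥ = 3R/2: ΔU = (1.01)(12.47)(-65) = -818.7 J.
Q = ΔU + W = -818.7 − 545.8 = -1365 J.

Q ≈ -1360 J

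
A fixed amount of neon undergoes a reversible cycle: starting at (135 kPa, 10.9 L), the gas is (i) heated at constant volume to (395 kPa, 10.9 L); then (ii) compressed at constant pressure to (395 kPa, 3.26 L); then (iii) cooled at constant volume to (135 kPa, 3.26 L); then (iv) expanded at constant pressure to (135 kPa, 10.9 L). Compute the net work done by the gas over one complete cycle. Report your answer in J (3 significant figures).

Constant-volume legs do no work.
W(ii) = (395)(3.26 − 10.9) = -3018 J; W(iv) = (135)(10.9 − 3.26) = 1031 J.
W_net = -3018 + 1031 = -1986 J (the counter-clockwise enclosed area).

W_net ≈ -1990 J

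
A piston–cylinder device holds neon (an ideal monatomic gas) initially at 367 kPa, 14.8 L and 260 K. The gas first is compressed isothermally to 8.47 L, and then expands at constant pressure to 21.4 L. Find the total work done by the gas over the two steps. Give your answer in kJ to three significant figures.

W_total ≈ 5.26 kJ

Step 1 (isothermal): W = P₁V₁ ln(V₂/V₁) = (5432) ln(8.47/14.8) = -3031 J.
After step 1: P = 641.3 kPa, V = 8.47 L, T = 260 K.
Step 2 (isobaric): W = PΔV = (641.3 kPa)(21.4 − 8.47 L) = 8292 J.
W_total = -3031 + 8292 = 5260 J.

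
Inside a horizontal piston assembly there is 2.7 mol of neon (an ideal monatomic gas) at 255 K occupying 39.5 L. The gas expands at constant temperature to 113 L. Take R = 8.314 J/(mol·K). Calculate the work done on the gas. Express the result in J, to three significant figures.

Isothermal: W = nRT ln(V₂/V₁).
W = (2.7)(8.314)(255) × ln(113/39.5)
  = 5724 × 1.051
W_by_gas = 6017 J; work on gas = −W_by = -6017 J.

W ≈ -6020 J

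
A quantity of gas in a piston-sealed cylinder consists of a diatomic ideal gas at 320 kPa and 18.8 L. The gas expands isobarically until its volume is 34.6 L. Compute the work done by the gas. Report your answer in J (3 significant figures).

Isobaric: W = P ΔV.
W = (320 kPa)(34.6 − 18.8 L) = (320)(15.8) = 5056 J.

W ≈ 5060 J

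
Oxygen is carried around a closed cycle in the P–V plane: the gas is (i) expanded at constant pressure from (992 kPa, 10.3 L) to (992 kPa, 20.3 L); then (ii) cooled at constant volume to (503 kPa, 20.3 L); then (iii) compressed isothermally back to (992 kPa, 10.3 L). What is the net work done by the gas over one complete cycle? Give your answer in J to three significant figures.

W_net ≈ 2990 J

Leg (i): W = PΔV = (992)(20.3 − 10.3) = 9920 J.
Leg (ii): W = 0.
Leg (iii): W = PᵢVᵢ ln(V_f/Vᵢ) = (10211) ln(10.3/20.3) = -6928 J.
W_net = 9920 − 6928 = 2992 J.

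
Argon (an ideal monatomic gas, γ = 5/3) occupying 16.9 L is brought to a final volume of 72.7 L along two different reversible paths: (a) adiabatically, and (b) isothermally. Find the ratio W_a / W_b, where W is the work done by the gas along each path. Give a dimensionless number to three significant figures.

W_a / W_b ≈ 0.639

Path (a) adiabatic: W = P₁V₁(1 − (V₁/V₂)^(γ−1))/(γ−1) → W_a/(P₁V₁) = 0.9329.
Path (b) isothermal: W = P₁V₁ ln(V₂/V₁) → W_b/(P₁V₁) = 1.459.
W_a / W_b = 0.9329 / 1.459 = 0.6394.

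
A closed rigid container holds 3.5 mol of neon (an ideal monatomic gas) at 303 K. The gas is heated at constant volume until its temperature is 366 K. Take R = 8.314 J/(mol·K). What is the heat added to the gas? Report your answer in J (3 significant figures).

Constant volume ⇒ W = 0, so Q = ΔU = nCᵥΔT with Cᵥ = 3R/2 = 12.47 J/(mol·K).
ΔU = (3.5)(12.47)(366 − 303) = 2750 J.

Q ≈ 2750 J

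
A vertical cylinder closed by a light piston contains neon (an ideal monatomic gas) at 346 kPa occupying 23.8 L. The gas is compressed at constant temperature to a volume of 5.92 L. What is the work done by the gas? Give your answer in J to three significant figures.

Isothermal: W = nRT ln(V₂/V₁) = P₁V₁ ln(V₂/V₁).
P₁V₁ = (346 kPa)(23.8 L) = 8235 J.
W = 8235 × ln(5.92/23.8) = 8235 × -1.391
W_by_gas = -11457 J.

W ≈ -11500 J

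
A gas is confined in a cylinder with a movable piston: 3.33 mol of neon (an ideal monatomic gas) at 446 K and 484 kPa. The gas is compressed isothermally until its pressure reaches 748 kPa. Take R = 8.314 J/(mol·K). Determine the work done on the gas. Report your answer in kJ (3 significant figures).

Isothermal process: W = nRT ln(V₂/V₁) = nRT ln(P₁/P₂).
W = (3.33)(8.314)(446) × ln(484/748)
  = 12348 × ln(0.6471) = 12348 × -0.4353
W_by_gas = -5375 J; work on gas = −W_by = 5375 J.

W ≈ 5.38 kJ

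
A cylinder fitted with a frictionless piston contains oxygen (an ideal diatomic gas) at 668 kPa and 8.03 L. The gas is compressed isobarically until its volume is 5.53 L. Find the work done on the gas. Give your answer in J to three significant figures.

Isobaric: W = P ΔV.
W = (668 kPa)(5.53 − 8.03 L) = (668)(-2.5) = -1670 J.
Work on gas = −W_by = 1670 J.

W ≈ 1670 J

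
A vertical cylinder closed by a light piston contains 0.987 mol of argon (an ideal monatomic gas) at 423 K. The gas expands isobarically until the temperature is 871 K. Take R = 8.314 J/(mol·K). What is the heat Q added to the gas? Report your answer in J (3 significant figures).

Isobaric: W = nRΔT = (0.987)(8.314)(448) = 3676 J.
ΔU = nCᵥΔT with Cᵥ = 3R/2: ΔU = (0.987)(12.47)(448) = 5514 J.
Q = ΔU + W = 5514 + 3676 = 9191 J.

Q ≈ 9190 J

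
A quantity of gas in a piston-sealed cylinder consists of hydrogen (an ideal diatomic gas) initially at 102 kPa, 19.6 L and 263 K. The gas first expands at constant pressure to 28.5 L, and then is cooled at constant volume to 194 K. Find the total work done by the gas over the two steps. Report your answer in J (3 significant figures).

Step 1 (isobaric): W = PΔV = (102 kPa)(28.5 − 19.6 L) = 907.8 J.
Step 2 (isochoric): W = 0 (constant volume).
W_total = 907.8 + 0 = 907.8 J.

W_total ≈ 908 J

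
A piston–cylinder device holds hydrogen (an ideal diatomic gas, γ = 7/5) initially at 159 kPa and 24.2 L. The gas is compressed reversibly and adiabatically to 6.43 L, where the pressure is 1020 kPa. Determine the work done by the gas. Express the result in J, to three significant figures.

W ≈ -6780 J

Adiabatic: W = (P₁V₁ − P₂V₂)/(γ − 1) with γ = 7/5.
P₁V₁ = 3848 J, P₂V₂ = 6559 J.
W = (3848 − 6559) / 0.4 = -6777 J.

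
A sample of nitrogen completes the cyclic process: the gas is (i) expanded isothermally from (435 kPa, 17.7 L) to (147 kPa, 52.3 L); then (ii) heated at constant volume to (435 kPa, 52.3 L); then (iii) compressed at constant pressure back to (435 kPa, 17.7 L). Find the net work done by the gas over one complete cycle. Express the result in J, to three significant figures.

Leg (i): W = PᵢVᵢ ln(V_f/Vᵢ) = (7700) ln(52.3/17.7) = 8342 J.
Leg (ii): W = 0.
Leg (iii): W = PΔV = (435)(17.7 − 52.3) = -15051 J.
W_net = 8342 − 15051 = -6709 J.

W_net ≈ -6710 J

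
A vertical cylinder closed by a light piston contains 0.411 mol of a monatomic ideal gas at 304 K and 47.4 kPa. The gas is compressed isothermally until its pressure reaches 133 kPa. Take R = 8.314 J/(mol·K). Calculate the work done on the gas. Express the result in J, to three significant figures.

W ≈ 1070 J

Isothermal process: W = nRT ln(V₂/V₁) = nRT ln(P₁/P₂).
W = (0.411)(8.314)(304) × ln(47.4/133)
  = 1039 × ln(0.3564) = 1039 × -1.032
W_by_gas = -1072 J; work on gas = −W_by = 1072 J.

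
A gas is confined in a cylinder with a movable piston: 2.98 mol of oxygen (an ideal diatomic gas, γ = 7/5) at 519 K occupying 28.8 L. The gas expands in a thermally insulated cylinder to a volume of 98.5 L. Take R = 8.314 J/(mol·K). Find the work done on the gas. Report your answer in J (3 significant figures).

Adiabatic: TV^(γ−1) = const with γ = 7/5.
T₂ = T₁ (V₁/V₂)^(γ−1) = 519 × (28.8/98.5)^0.4 = 519 × 0.6115 = 317.4 K.
W_by = nCᵥ(T₁ − T₂) = (2.98)(20.79)(519 − 317.4) = 12490 J.
Work on gas = −W_by = -12490 J.

W ≈ -12500 J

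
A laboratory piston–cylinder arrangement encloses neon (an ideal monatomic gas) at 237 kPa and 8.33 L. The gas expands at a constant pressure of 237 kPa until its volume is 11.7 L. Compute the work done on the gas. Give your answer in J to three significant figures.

Isobaric: W = P ΔV.
W = (237 kPa)(11.7 − 8.33 L) = (237)(3.37) = 798.7 J.
Work on gas = −W_by = -798.7 J.

W ≈ -799 J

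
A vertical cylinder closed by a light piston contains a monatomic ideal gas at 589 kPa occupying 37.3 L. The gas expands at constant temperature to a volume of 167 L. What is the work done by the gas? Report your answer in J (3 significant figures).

Isothermal: W = nRT ln(V₂/V₁) = P₁V₁ ln(V₂/V₁).
P₁V₁ = (589 kPa)(37.3 L) = 21970 J.
W = 21970 × ln(167/37.3) = 21970 × 1.499
W_by_gas = 32933 J.

W ≈ 32900 J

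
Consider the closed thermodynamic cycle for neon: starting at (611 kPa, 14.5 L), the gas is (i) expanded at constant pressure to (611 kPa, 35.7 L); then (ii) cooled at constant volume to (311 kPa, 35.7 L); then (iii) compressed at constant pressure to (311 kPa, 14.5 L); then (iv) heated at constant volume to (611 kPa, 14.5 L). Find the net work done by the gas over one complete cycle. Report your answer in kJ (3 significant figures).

Constant-volume legs do no work.
W(i) = (611)(35.7 − 14.5) = 12953 J; W(iii) = (311)(14.5 − 35.7) = -6593 J.
W_net = 12953 − 6593 = 6360 J (the clockwise enclosed area).

W_net ≈ 6.36 kJ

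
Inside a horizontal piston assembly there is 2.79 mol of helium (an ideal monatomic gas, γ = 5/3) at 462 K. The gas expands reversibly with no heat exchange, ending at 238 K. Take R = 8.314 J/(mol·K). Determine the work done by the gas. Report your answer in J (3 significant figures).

Adiabatic ⇒ Q = 0, so W_by = −ΔU = nCᵥ(T₁ − T₂).
Cᵥ = 3R/2 = 12.47 J/(mol·K).
W = (2.79)(12.47)(462 − 238) = 7794 J.

W ≈ 7790 J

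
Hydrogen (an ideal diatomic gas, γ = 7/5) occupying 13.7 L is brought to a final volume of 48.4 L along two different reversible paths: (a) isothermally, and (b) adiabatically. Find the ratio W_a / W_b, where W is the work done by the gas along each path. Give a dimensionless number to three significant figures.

Path (a) isothermal: W = P₁V₁ ln(V₂/V₁) → W_a/(P₁V₁) = 1.262.
Path (b) adiabatic: W = P₁V₁(1 − (V₁/V₂)^(γ−1))/(γ−1) → W_b/(P₁V₁) = 0.991.
W_a / W_b = 1.262 / 0.991 = 1.274.

W_a / W_b ≈ 1.27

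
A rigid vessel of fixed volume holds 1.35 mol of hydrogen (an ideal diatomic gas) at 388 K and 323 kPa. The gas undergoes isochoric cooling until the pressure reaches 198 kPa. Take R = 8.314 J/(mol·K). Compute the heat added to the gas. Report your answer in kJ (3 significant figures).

Q ≈ -4.21 kJ

Constant volume ⇒ W = 0, so Q = ΔU = nCᵥΔT with Cᵥ = 5R/2 = 20.79 J/(mol·K).
At constant V, T₂/T₁ = P₂/P₁ ⇒ ΔT = T₁(P₂/P₁ − 1) = 388·(198/323 − 1) = -150.2 K.
ΔU = (1.35)(20.79)(-150.2) = -4213 J.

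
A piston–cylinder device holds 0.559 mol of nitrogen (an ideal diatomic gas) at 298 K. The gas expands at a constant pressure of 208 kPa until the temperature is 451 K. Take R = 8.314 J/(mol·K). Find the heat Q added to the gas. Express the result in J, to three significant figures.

Q ≈ 2490 J

Isobaric: W = nRΔT = (0.559)(8.314)(153) = 711.1 J.
ΔU = nCᵥΔT with Cᵥ = 5R/2: ΔU = (0.559)(20.79)(153) = 1778 J.
Q = ΔU + W = 1778 + 711.1 = 2489 J.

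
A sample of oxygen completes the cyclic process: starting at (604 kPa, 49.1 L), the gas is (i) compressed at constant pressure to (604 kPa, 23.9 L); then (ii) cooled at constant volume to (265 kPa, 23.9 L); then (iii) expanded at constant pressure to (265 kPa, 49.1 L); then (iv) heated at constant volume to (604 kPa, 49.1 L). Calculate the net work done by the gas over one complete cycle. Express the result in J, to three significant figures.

Constant-volume legs do no work.
W(i) = (604)(23.9 − 49.1) = -15221 J; W(iii) = (265)(49.1 − 23.9) = 6678 J.
W_net = -15221 + 6678 = -8543 J (the counter-clockwise enclosed area).

W_net ≈ -8540 J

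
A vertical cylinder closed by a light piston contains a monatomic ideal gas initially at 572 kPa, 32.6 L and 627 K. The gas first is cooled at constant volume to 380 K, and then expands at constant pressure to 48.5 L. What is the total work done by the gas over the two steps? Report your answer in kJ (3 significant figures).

Step 1 (isochoric): W = 0 (constant volume).
After step 1: P = 346.7 kPa (V unchanged).
Step 2 (isobaric): W = PΔV = (346.7 kPa)(48.5 − 32.6 L) = 5512 J.
W_total = 0 + 5512 = 5512 J.

W_total ≈ 5.51 kJ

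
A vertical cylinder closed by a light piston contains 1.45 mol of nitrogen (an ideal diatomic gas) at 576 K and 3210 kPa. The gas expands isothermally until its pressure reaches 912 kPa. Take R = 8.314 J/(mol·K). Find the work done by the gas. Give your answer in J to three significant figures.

Isothermal process: W = nRT ln(V₂/V₁) = nRT ln(P₁/P₂).
W = (1.45)(8.314)(576) × ln(3210/912)
  = 6944 × ln(3.52) = 6944 × 1.258
W_by_gas = 8738 J.

W ≈ 8740 J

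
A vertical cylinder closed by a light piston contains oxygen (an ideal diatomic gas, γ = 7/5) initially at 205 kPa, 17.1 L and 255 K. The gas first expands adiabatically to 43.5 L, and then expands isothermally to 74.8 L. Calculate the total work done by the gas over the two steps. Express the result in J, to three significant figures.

W_total ≈ 4040 J

Step 1 (adiabatic): W = (P₁V₁ − P₂V₂)/(γ−1) = (3506 − 2413)/0.4 = 2731 J.
After step 1: P = 55.47 kPa, V = 43.5 L, T = 175.5 K.
Step 2 (isothermal): W = P₁V₁ ln(V₂/V₁) = (2413) ln(74.8/43.5) = 1308 J.
W_total = 2731 + 1308 = 4039 J.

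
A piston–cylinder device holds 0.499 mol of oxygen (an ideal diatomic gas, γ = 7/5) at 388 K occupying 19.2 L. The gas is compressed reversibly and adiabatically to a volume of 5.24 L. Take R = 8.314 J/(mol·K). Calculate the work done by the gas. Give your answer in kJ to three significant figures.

W ≈ -2.74 kJ

Adiabatic: TV^(γ−1) = const with γ = 7/5.
T₂ = T₁ (V₁/V₂)^(γ−1) = 388 × (19.2/5.24)^0.4 = 388 × 1.681 = 652.3 K.
W_by = nCᵥ(T₁ − T₂) = (0.499)(20.79)(388 − 652.3) = -2741 J.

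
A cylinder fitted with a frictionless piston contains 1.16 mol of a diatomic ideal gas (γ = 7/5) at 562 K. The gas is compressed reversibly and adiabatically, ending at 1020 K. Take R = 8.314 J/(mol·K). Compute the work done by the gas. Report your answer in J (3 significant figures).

Adiabatic ⇒ Q = 0, so W_by = −ΔU = nCᵥ(T₁ − T₂).
Cᵥ = 5R/2 = 20.79 J/(mol·K).
W = (1.16)(20.79)(562 − 1020) = -11043 J.

W ≈ -11000 J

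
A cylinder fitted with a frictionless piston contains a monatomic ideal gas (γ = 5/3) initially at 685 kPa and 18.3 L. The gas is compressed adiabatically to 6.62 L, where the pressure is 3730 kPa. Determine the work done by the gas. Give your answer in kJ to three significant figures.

W ≈ -18.2 kJ

Adiabatic: W = (P₁V₁ − P₂V₂)/(γ − 1) with γ = 5/3.
P₁V₁ = 12536 J, P₂V₂ = 24693 J.
W = (12536 − 24693) / 0.6667 = -18236 J.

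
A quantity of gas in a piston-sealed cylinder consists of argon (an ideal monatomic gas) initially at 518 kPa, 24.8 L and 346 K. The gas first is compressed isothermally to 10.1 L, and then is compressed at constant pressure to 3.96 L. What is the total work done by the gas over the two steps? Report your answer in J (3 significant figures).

Step 1 (isothermal): W = P₁V₁ ln(V₂/V₁) = (12846) ln(10.1/24.8) = -11540 J.
After step 1: P = 1272 kPa, V = 10.1 L, T = 346 K.
Step 2 (isobaric): W = PΔV = (1272 kPa)(3.96 − 10.1 L) = -7810 J.
W_total = -11540 − 7810 = -19350 J.

W_total ≈ -19300 J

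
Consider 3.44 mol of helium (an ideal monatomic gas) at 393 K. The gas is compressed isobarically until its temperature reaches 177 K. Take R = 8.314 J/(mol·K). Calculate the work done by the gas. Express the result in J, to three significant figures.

Isobaric: W = P ΔV = nR ΔT.
W = (3.44)(8.314)(177 − 393) = -6178 J.

W ≈ -6180 J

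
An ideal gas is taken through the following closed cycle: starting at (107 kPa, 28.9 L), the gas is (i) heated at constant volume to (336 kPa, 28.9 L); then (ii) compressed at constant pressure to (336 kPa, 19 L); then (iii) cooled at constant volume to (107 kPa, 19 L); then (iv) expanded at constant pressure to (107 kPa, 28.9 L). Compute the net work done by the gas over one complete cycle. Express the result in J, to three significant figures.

Constant-volume legs do no work.
W(ii) = (336)(19 − 28.9) = -3326 J; W(iv) = (107)(28.9 − 19) = 1059 J.
W_net = -3326 + 1059 = -2267 J (the counter-clockwise enclosed area).

W_net ≈ -2270 J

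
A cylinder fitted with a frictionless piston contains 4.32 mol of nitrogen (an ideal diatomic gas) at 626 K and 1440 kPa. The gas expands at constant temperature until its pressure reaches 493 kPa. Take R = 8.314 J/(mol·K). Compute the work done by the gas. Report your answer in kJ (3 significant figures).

Isothermal process: W = nRT ln(V₂/V₁) = nRT ln(P₁/P₂).
W = (4.32)(8.314)(626) × ln(1440/493)
  = 22484 × ln(2.921) = 22484 × 1.072
W_by_gas = 24100 J.

W ≈ 24.1 kJ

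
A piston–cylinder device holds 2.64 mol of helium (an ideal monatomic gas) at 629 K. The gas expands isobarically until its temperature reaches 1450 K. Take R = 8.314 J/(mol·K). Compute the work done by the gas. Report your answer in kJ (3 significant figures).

W ≈ 18.0 kJ

Isobaric: W = P ΔV = nR ΔT.
W = (2.64)(8.314)(1450 − 629) = 18020 J.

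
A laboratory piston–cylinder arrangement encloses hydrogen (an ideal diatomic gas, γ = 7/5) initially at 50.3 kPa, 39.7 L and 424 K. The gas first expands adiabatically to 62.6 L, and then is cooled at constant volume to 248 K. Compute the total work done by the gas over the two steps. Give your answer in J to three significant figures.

Step 1 (adiabatic): W = (P₁V₁ − P₂V₂)/(γ−1) = (1997 − 1664)/0.4 = 831.4 J.
Step 2 (isochoric): W = 0 (constant volume).
W_total = 831.4 + 0 = 831.4 J.

W_total ≈ 831 J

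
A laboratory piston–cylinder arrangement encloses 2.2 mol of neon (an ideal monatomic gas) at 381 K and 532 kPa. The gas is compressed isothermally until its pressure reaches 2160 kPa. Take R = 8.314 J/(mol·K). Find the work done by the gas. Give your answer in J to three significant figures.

W ≈ -9760 J

Isothermal process: W = nRT ln(V₂/V₁) = nRT ln(P₁/P₂).
W = (2.2)(8.314)(381) × ln(532/2160)
  = 6969 × ln(0.2463) = 6969 × -1.401
W_by_gas = -9765 J.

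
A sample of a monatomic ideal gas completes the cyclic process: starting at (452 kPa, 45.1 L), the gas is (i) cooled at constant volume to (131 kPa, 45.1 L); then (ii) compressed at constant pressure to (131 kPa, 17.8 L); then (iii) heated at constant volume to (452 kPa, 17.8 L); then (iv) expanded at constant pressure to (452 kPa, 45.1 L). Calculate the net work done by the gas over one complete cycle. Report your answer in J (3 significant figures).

W_net ≈ 8760 J

Constant-volume legs do no work.
W(ii) = (131)(17.8 − 45.1) = -3576 J; W(iv) = (452)(45.1 − 17.8) = 12340 J.
W_net = -3576 + 12340 = 8763 J (the clockwise enclosed area).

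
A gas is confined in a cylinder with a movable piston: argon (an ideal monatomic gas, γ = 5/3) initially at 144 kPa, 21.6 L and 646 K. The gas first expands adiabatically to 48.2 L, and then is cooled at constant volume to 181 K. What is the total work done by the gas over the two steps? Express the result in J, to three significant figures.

W_total ≈ 1930 J

Step 1 (adiabatic): W = (P₁V₁ − P₂V₂)/(γ−1) = (3110 − 1821)/0.667 = 1933 J.
Step 2 (isochoric): W = 0 (constant volume).
W_total = 1933 + 0 = 1933 J.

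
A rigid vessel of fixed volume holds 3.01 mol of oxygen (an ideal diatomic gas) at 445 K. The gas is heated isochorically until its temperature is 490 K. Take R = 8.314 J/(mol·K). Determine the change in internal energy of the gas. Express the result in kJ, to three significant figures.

ΔU ≈ 2.82 kJ

Constant volume ⇒ W = 0, so Q = ΔU = nCᵥΔT with Cᵥ = 5R/2 = 20.79 J/(mol·K).
ΔU = (3.01)(20.79)(490 − 445) = 2815 J.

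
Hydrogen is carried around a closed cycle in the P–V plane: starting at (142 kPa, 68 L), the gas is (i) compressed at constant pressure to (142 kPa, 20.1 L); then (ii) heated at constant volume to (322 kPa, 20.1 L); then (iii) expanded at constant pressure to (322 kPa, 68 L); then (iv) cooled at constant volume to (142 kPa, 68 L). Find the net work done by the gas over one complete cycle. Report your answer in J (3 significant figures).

Constant-volume legs do no work.
W(i) = (142)(20.1 − 68) = -6802 J; W(iii) = (322)(68 − 20.1) = 15424 J.
W_net = -6802 + 15424 = 8622 J (the clockwise enclosed area).

W_net ≈ 8620 J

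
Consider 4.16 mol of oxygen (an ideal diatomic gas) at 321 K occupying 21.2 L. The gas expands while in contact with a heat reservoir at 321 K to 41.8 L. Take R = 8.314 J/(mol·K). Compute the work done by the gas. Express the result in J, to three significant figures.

W ≈ 7540 J

Isothermal: W = nRT ln(V₂/V₁).
W = (4.16)(8.314)(321) × ln(41.8/21.2)
  = 11102 × 0.6789
W_by_gas = 7537 J.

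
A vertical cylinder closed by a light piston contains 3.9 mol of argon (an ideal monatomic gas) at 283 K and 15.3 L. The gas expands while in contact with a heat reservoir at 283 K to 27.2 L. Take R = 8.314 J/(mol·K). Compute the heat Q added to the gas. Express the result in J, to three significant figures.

Q ≈ 5280 J

Isothermal ⇒ ΔU = 0, so Q = W = nRT ln(V₂/V₁).
Q = (3.9)(8.314)(283) ln(27.2/15.3) = 9176 × 0.5754 = 5280 J.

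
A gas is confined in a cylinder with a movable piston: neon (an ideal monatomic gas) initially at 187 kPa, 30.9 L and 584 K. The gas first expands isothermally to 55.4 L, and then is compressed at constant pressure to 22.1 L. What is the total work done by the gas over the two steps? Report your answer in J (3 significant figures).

W_total ≈ -99.7 J

Step 1 (isothermal): W = P₁V₁ ln(V₂/V₁) = (5778) ln(55.4/30.9) = 3374 J.
After step 1: P = 104.3 kPa, V = 55.4 L, T = 584 K.
Step 2 (isobaric): W = PΔV = (104.3 kPa)(22.1 − 55.4 L) = -3473 J.
W_total = 3374 − 3473 = -99.73 J.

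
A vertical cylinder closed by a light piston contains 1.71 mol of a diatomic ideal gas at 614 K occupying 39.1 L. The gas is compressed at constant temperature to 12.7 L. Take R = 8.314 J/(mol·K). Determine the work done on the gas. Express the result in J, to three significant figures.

Isothermal: W = nRT ln(V₂/V₁).
W = (1.71)(8.314)(614) × ln(12.7/39.1)
  = 8729 × -1.125
W_by_gas = -9816 J; work on gas = −W_by = 9816 J.

W ≈ 9820 J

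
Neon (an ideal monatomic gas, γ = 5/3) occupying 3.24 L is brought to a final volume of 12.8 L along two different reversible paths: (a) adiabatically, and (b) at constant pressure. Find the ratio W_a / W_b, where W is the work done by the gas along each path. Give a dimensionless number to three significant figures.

W_a / W_b ≈ 0.305

Path (a) adiabatic: W = P₁V₁(1 − (V₁/V₂)^(γ−1))/(γ−1) → W_a/(P₁V₁) = 0.8998.
Path (b) isobaric: W = P₁(V₂ − V₁) → W_b/(P₁V₁) = 2.951.
W_a / W_b = 0.8998 / 2.951 = 0.3049.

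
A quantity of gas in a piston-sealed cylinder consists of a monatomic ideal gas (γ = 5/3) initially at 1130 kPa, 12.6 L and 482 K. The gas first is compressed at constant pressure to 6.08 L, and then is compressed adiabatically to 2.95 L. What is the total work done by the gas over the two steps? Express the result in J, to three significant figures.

W_total ≈ -13800 J

Step 1 (isobaric): W = PΔV = (1130 kPa)(6.08 − 12.6 L) = -7368 J.
After step 1: P = 1130 kPa, V = 6.08 L, T = 232.6 K.
Step 2 (adiabatic): W = (P₁V₁ − P₂V₂)/(γ−1) = (6870 − 11127)/0.667 = -6385 J.
W_total = -7368 − 6385 = -13752 J.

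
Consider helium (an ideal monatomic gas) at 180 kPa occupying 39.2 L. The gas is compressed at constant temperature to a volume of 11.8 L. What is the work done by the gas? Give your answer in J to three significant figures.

W ≈ -8470 J

Isothermal: W = nRT ln(V₂/V₁) = P₁V₁ ln(V₂/V₁).
P₁V₁ = (180 kPa)(39.2 L) = 7056 J.
W = 7056 × ln(11.8/39.2) = 7056 × -1.201
W_by_gas = -8471 J.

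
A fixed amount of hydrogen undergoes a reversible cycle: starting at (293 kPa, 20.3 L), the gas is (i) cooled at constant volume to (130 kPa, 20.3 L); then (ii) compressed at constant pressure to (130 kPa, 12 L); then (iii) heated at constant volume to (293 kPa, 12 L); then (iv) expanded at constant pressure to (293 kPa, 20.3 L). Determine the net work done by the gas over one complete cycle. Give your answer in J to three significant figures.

Constant-volume legs do no work.
W(ii) = (130)(12 − 20.3) = -1079 J; W(iv) = (293)(20.3 − 12) = 2432 J.
W_net = -1079 + 2432 = 1353 J (the clockwise enclosed area).

W_net ≈ 1350 J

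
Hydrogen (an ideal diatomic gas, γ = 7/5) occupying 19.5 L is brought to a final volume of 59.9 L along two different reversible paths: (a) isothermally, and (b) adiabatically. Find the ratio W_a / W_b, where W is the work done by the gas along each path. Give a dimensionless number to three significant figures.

Path (a) isothermal: W = P₁V₁ ln(V₂/V₁) → W_a/(P₁V₁) = 1.122.
Path (b) adiabatic: W = P₁V₁(1 − (V₁/V₂)^(γ−1))/(γ−1) → W_b/(P₁V₁) = 0.9042.
W_a / W_b = 1.122 / 0.9042 = 1.241.

W_a / W_b ≈ 1.24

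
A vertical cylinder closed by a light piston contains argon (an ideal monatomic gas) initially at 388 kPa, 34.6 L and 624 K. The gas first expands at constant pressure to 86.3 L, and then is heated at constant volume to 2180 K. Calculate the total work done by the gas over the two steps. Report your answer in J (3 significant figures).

Step 1 (isobaric): W = PΔV = (388 kPa)(86.3 − 34.6 L) = 20060 J.
Step 2 (isochoric): W = 0 (constant volume).
W_total = 20060 + 0 = 20060 J.

W_total ≈ 20100 J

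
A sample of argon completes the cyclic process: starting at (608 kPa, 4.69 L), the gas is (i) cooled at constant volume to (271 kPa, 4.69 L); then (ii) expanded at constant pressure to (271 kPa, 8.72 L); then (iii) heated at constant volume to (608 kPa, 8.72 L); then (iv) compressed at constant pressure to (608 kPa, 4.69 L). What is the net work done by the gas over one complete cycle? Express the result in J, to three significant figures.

Constant-volume legs do no work.
W(ii) = (271)(8.72 − 4.69) = 1092 J; W(iv) = (608)(4.69 − 8.72) = -2450 J.
W_net = 1092 − 2450 = -1358 J (the counter-clockwise enclosed area).

W_net ≈ -1360 J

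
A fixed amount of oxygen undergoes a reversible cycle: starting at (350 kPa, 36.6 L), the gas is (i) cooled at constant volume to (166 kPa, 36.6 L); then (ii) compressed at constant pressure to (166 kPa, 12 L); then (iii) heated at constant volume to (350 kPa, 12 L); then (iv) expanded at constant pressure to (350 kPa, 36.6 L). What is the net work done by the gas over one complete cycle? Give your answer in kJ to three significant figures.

Constant-volume legs do no work.
W(ii) = (166)(12 − 36.6) = -4084 J; W(iv) = (350)(36.6 − 12) = 8610 J.
W_net = -4084 + 8610 = 4526 J (the clockwise enclosed area).

W_net ≈ 4.53 kJ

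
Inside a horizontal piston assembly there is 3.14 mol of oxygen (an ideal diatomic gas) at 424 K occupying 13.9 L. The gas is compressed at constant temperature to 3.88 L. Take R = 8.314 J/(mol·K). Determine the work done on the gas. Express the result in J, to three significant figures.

W ≈ 14100 J

Isothermal: W = nRT ln(V₂/V₁).
W = (3.14)(8.314)(424) × ln(3.88/13.9)
  = 11069 × -1.276
W_by_gas = -14125 J; work on gas = −W_by = 14125 J.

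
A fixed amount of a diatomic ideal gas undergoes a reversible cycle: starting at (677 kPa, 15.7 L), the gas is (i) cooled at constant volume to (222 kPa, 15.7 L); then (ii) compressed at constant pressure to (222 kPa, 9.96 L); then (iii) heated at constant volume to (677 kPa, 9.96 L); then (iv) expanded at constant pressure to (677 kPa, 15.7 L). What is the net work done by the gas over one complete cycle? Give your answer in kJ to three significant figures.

W_net ≈ 2.61 kJ

Constant-volume legs do no work.
W(ii) = (222)(9.96 − 15.7) = -1274 J; W(iv) = (677)(15.7 − 9.96) = 3886 J.
W_net = -1274 + 3886 = 2612 J (the clockwise enclosed area).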